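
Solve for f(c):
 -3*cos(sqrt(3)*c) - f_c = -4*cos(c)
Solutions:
 f(c) = C1 + 4*sin(c) - sqrt(3)*sin(sqrt(3)*c)


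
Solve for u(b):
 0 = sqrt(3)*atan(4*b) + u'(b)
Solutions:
 u(b) = C1 - sqrt(3)*(b*atan(4*b) - log(16*b^2 + 1)/8)


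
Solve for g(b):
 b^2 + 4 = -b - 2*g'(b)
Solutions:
 g(b) = C1 - b^3/6 - b^2/4 - 2*b


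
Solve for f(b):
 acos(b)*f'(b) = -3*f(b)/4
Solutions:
 f(b) = C1*exp(-3*Integral(1/acos(b), b)/4)


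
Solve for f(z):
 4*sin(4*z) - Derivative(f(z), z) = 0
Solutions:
 f(z) = C1 - cos(4*z)


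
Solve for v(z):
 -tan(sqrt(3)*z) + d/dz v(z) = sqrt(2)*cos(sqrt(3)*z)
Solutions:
 v(z) = C1 - sqrt(3)*log(cos(sqrt(3)*z))/3 + sqrt(6)*sin(sqrt(3)*z)/3


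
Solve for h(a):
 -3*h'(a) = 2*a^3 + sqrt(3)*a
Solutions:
 h(a) = C1 - a^4/6 - sqrt(3)*a^2/6


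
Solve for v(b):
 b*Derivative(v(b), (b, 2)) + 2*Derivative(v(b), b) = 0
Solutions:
 v(b) = C1 + C2/b


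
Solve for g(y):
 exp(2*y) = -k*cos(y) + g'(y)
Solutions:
 g(y) = C1 + k*sin(y) + exp(2*y)/2


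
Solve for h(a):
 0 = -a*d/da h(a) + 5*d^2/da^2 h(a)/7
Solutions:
 h(a) = C1 + C2*erfi(sqrt(70)*a/10)


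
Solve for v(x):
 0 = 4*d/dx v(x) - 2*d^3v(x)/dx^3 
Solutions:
 v(x) = C1 + C2*exp(-sqrt(2)*x) + C3*exp(sqrt(2)*x)


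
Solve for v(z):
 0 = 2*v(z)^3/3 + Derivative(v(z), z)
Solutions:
 v(z) = -sqrt(6)*sqrt(-1/(C1 - 2*z))/2
 v(z) = sqrt(6)*sqrt(-1/(C1 - 2*z))/2


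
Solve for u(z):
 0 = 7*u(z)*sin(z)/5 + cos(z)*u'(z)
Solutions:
 u(z) = C1*cos(z)^(7/5)


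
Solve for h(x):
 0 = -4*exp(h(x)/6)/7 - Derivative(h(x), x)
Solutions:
 h(x) = 6*log(1/(C1 + 4*x)) + 6*log(42)


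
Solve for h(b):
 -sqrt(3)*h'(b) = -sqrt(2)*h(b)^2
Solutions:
 h(b) = -3/(C1 + sqrt(6)*b)


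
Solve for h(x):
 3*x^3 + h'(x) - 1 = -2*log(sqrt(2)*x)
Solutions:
 h(x) = C1 - 3*x^4/4 - 2*x*log(x) - x*log(2) + 3*x


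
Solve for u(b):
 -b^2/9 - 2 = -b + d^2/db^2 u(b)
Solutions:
 u(b) = C1 + C2*b - b^4/108 + b^3/6 - b^2


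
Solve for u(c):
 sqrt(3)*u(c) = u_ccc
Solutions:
 u(c) = C3*exp(3^(1/6)*c) + (C1*sin(3^(2/3)*c/2) + C2*cos(3^(2/3)*c/2))*exp(-3^(1/6)*c/2)


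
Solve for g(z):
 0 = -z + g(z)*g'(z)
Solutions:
 g(z) = -sqrt(C1 + z^2)
 g(z) = sqrt(C1 + z^2)


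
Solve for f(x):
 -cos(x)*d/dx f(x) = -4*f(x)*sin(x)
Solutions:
 f(x) = C1/cos(x)^4


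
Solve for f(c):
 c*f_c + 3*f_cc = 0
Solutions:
 f(c) = C1 + C2*erf(sqrt(6)*c/6)


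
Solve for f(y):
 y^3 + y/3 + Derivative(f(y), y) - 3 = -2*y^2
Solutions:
 f(y) = C1 - y^4/4 - 2*y^3/3 - y^2/6 + 3*y


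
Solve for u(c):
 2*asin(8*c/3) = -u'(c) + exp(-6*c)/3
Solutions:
 u(c) = C1 - 2*c*asin(8*c/3) - sqrt(9 - 64*c^2)/4 - exp(-6*c)/18


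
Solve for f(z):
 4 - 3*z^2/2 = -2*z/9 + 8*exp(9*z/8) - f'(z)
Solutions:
 f(z) = C1 + z^3/2 - z^2/9 - 4*z + 64*exp(9*z/8)/9


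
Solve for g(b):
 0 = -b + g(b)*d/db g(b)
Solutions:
 g(b) = -sqrt(C1 + b^2)
 g(b) = sqrt(C1 + b^2)


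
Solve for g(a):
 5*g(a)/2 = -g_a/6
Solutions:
 g(a) = C1*exp(-15*a)


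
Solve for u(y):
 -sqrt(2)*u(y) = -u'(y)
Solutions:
 u(y) = C1*exp(sqrt(2)*y)


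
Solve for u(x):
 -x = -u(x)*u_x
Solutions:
 u(x) = -sqrt(C1 + x^2)
 u(x) = sqrt(C1 + x^2)


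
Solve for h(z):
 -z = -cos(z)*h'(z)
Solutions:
 h(z) = C1 + Integral(z/cos(z), z)


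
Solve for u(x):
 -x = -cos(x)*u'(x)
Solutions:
 u(x) = C1 + Integral(x/cos(x), x)


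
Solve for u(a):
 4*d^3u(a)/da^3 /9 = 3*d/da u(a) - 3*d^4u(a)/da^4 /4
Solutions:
 u(a) = C1 + C2*exp(-a*(128*2^(2/3)/(729*sqrt(527345) + 529393)^(1/3) + 32 + 2^(1/3)*(729*sqrt(527345) + 529393)^(1/3))/162)*sin(2^(1/3)*sqrt(3)*a*(-(729*sqrt(527345) + 529393)^(1/3) + 128*2^(1/3)/(729*sqrt(527345) + 529393)^(1/3))/162) + C3*exp(-a*(128*2^(2/3)/(729*sqrt(527345) + 529393)^(1/3) + 32 + 2^(1/3)*(729*sqrt(527345) + 529393)^(1/3))/162)*cos(2^(1/3)*sqrt(3)*a*(-(729*sqrt(527345) + 529393)^(1/3) + 128*2^(1/3)/(729*sqrt(527345) + 529393)^(1/3))/162) + C4*exp(a*(-16 + 128*2^(2/3)/(729*sqrt(527345) + 529393)^(1/3) + 2^(1/3)*(729*sqrt(527345) + 529393)^(1/3))/81)


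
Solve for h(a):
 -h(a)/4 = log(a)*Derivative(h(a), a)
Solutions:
 h(a) = C1*exp(-li(a)/4)


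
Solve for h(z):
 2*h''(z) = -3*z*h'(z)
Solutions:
 h(z) = C1 + C2*erf(sqrt(3)*z/2)


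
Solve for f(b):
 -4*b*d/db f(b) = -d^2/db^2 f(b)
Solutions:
 f(b) = C1 + C2*erfi(sqrt(2)*b)


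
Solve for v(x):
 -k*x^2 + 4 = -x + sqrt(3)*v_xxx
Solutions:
 v(x) = C1 + C2*x + C3*x^2 - sqrt(3)*k*x^5/180 + sqrt(3)*x^4/72 + 2*sqrt(3)*x^3/9


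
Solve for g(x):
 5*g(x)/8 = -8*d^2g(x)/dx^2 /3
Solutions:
 g(x) = C1*sin(sqrt(15)*x/8) + C2*cos(sqrt(15)*x/8)


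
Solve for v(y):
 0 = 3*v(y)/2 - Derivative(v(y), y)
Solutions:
 v(y) = C1*exp(3*y/2)


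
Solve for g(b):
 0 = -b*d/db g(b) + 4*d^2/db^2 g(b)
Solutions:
 g(b) = C1 + C2*erfi(sqrt(2)*b/4)


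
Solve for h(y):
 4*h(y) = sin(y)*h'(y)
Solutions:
 h(y) = C1*(cos(y)^2 - 2*cos(y) + 1)/(cos(y)^2 + 2*cos(y) + 1)


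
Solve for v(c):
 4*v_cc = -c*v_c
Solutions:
 v(c) = C1 + C2*erf(sqrt(2)*c/4)


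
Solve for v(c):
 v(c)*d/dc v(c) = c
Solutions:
 v(c) = -sqrt(C1 + c^2)
 v(c) = sqrt(C1 + c^2)


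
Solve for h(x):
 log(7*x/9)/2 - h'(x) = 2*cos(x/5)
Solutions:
 h(x) = C1 + x*log(x)/2 - x*log(3) - x/2 + x*log(7)/2 - 10*sin(x/5)


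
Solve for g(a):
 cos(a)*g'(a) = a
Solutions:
 g(a) = C1 + Integral(a/cos(a), a)


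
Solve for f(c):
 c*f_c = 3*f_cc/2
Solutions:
 f(c) = C1 + C2*erfi(sqrt(3)*c/3)


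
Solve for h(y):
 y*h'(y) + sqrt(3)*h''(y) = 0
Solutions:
 h(y) = C1 + C2*erf(sqrt(2)*3^(3/4)*y/6)


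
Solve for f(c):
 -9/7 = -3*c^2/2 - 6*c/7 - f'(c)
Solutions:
 f(c) = C1 - c^3/2 - 3*c^2/7 + 9*c/7


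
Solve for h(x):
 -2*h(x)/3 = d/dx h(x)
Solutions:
 h(x) = C1*exp(-2*x/3)


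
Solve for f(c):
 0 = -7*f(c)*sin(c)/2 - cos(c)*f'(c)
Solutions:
 f(c) = C1*cos(c)^(7/2)


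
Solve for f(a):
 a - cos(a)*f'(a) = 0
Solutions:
 f(a) = C1 + Integral(a/cos(a), a)


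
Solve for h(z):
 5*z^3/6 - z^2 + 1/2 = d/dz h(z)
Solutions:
 h(z) = C1 + 5*z^4/24 - z^3/3 + z/2


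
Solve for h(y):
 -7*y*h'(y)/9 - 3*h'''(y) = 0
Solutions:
 h(y) = C1 + Integral(C2*airyai(-7^(1/3)*y/3) + C3*airybi(-7^(1/3)*y/3), y)


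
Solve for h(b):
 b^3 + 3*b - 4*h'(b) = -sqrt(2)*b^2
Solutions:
 h(b) = C1 + b^4/16 + sqrt(2)*b^3/12 + 3*b^2/8


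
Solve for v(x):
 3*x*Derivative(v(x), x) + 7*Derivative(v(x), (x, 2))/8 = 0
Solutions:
 v(x) = C1 + C2*erf(2*sqrt(21)*x/7)


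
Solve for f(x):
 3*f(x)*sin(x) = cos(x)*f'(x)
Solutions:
 f(x) = C1/cos(x)^3


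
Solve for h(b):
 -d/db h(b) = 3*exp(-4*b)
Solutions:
 h(b) = C1 + 3*exp(-4*b)/4


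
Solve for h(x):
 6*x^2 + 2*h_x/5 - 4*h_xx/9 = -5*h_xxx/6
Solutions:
 h(x) = C1 - 5*x^3 - 50*x^2/3 + 1375*x/54 + (C2*sin(2*sqrt(23)*x/15) + C3*cos(2*sqrt(23)*x/15))*exp(4*x/15)


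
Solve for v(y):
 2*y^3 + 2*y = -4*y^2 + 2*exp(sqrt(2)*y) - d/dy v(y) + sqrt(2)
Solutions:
 v(y) = C1 - y^4/2 - 4*y^3/3 - y^2 + sqrt(2)*y + sqrt(2)*exp(sqrt(2)*y)


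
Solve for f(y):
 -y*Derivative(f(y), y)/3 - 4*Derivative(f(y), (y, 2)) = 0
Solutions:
 f(y) = C1 + C2*erf(sqrt(6)*y/12)


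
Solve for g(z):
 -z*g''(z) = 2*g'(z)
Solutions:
 g(z) = C1 + C2/z


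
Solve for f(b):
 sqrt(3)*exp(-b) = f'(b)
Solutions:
 f(b) = C1 - sqrt(3)*exp(-b)


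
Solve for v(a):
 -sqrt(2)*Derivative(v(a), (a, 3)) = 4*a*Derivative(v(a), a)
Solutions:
 v(a) = C1 + Integral(C2*airyai(-sqrt(2)*a) + C3*airybi(-sqrt(2)*a), a)


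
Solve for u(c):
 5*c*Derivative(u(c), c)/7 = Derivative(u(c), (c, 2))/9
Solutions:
 u(c) = C1 + C2*erfi(3*sqrt(70)*c/14)


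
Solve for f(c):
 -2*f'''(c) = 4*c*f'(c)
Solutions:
 f(c) = C1 + Integral(C2*airyai(-2^(1/3)*c) + C3*airybi(-2^(1/3)*c), c)


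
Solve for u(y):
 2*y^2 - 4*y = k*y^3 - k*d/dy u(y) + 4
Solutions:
 u(y) = C1 + y^4/4 - 2*y^3/(3*k) + 2*y^2/k + 4*y/k


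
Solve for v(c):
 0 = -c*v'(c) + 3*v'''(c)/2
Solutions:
 v(c) = C1 + Integral(C2*airyai(2^(1/3)*3^(2/3)*c/3) + C3*airybi(2^(1/3)*3^(2/3)*c/3), c)


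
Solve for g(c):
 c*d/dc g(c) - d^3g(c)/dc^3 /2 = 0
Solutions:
 g(c) = C1 + Integral(C2*airyai(2^(1/3)*c) + C3*airybi(2^(1/3)*c), c)


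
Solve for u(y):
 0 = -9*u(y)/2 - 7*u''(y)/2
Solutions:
 u(y) = C1*sin(3*sqrt(7)*y/7) + C2*cos(3*sqrt(7)*y/7)


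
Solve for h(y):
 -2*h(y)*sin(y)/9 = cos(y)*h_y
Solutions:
 h(y) = C1*cos(y)^(2/9)


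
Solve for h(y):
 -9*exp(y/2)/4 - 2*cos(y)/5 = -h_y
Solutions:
 h(y) = C1 + 9*exp(y/2)/2 + 2*sin(y)/5


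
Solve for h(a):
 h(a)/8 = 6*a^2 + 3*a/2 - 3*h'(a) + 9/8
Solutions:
 h(a) = C1*exp(-a/24) + 48*a^2 - 2292*a + 55017


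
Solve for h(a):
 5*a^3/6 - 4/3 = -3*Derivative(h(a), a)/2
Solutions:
 h(a) = C1 - 5*a^4/36 + 8*a/9


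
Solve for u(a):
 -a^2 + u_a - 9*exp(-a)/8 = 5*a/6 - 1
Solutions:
 u(a) = C1 + a^3/3 + 5*a^2/12 - a - 9*exp(-a)/8


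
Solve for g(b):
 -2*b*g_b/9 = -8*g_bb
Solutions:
 g(b) = C1 + C2*erfi(sqrt(2)*b/12)


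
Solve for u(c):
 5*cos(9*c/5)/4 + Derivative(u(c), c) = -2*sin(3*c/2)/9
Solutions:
 u(c) = C1 - 25*sin(9*c/5)/36 + 4*cos(3*c/2)/27


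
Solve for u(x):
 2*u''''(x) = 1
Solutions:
 u(x) = C1 + C2*x + C3*x^2 + C4*x^3 + x^4/48


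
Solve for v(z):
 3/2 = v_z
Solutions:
 v(z) = C1 + 3*z/2


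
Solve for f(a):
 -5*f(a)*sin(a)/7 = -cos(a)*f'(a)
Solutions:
 f(a) = C1/cos(a)^(5/7)


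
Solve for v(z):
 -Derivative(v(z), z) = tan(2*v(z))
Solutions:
 v(z) = -asin(C1*exp(-2*z))/2 + pi/2
 v(z) = asin(C1*exp(-2*z))/2


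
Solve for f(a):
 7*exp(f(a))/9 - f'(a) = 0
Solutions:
 f(a) = log(-1/(C1 + 7*a)) + 2*log(3)


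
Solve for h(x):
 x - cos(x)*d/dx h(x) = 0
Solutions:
 h(x) = C1 + Integral(x/cos(x), x)


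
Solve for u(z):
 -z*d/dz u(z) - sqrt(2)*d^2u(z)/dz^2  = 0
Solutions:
 u(z) = C1 + C2*erf(2^(1/4)*z/2)


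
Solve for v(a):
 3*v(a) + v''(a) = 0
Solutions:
 v(a) = C1*sin(sqrt(3)*a) + C2*cos(sqrt(3)*a)


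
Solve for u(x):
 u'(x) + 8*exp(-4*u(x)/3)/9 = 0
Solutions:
 u(x) = 3*log(-I*(C1 - 32*x/27)^(1/4))
 u(x) = 3*log(I*(C1 - 32*x/27)^(1/4))
 u(x) = 3*log(-(C1 - 32*x/27)^(1/4))
 u(x) = 3*log(C1 - 32*x/27)/4


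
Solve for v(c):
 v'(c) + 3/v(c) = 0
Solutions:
 v(c) = -sqrt(C1 - 6*c)
 v(c) = sqrt(C1 - 6*c)


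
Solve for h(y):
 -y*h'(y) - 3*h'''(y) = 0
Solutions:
 h(y) = C1 + Integral(C2*airyai(-3^(2/3)*y/3) + C3*airybi(-3^(2/3)*y/3), y)


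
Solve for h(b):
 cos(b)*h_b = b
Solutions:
 h(b) = C1 + Integral(b/cos(b), b)


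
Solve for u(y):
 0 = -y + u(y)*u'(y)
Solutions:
 u(y) = -sqrt(C1 + y^2)
 u(y) = sqrt(C1 + y^2)


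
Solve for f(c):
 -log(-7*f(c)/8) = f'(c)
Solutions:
 Integral(1/(log(-_y) - 3*log(2) + log(7)), (_y, f(c))) = C1 - c


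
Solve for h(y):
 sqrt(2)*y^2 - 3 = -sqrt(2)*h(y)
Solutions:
 h(y) = -y^2 + 3*sqrt(2)/2


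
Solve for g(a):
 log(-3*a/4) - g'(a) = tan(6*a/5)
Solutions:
 g(a) = C1 + a*log(-a) - 2*a*log(2) - a + a*log(3) + 5*log(cos(6*a/5))/6


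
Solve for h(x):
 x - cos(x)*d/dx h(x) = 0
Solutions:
 h(x) = C1 + Integral(x/cos(x), x)


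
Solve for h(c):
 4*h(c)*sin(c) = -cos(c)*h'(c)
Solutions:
 h(c) = C1*cos(c)^4


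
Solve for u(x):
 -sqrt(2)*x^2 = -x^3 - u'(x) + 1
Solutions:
 u(x) = C1 - x^4/4 + sqrt(2)*x^3/3 + x


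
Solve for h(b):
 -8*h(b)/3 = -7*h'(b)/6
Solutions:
 h(b) = C1*exp(16*b/7)


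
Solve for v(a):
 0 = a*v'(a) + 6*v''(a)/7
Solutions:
 v(a) = C1 + C2*erf(sqrt(21)*a/6)


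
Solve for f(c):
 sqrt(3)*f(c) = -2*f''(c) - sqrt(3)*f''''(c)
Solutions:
 f(c) = (C1*sin(c*cos(atan(sqrt(2))/2)) + C2*cos(c*cos(atan(sqrt(2))/2)))*exp(-c*sin(atan(sqrt(2))/2)) + (C3*sin(c*cos(atan(sqrt(2))/2)) + C4*cos(c*cos(atan(sqrt(2))/2)))*exp(c*sin(atan(sqrt(2))/2))


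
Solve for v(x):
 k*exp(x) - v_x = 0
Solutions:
 v(x) = C1 + k*exp(x)


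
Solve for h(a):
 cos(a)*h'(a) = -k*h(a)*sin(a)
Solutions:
 h(a) = C1*exp(k*log(cos(a)))


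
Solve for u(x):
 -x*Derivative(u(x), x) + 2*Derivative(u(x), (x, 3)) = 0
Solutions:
 u(x) = C1 + Integral(C2*airyai(2^(2/3)*x/2) + C3*airybi(2^(2/3)*x/2), x)


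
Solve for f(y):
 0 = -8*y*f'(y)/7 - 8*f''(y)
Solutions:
 f(y) = C1 + C2*erf(sqrt(14)*y/14)


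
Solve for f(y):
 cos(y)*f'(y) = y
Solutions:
 f(y) = C1 + Integral(y/cos(y), y)


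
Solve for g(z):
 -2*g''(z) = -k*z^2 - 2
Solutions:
 g(z) = C1 + C2*z + k*z^4/24 + z^2/2


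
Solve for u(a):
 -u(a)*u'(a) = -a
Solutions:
 u(a) = -sqrt(C1 + a^2)
 u(a) = sqrt(C1 + a^2)


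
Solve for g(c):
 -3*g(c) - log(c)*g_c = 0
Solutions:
 g(c) = C1*exp(-3*li(c))


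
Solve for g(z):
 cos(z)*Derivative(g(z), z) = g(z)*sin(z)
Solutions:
 g(z) = C1/cos(z)


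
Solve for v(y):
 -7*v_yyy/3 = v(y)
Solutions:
 v(y) = C3*exp(-3^(1/3)*7^(2/3)*y/7) + (C1*sin(3^(5/6)*7^(2/3)*y/14) + C2*cos(3^(5/6)*7^(2/3)*y/14))*exp(3^(1/3)*7^(2/3)*y/14)


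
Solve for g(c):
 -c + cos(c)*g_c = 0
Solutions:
 g(c) = C1 + Integral(c/cos(c), c)


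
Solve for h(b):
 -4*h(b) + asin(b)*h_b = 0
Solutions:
 h(b) = C1*exp(4*Integral(1/asin(b), b))


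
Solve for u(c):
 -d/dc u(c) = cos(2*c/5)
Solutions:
 u(c) = C1 - 5*sin(2*c/5)/2


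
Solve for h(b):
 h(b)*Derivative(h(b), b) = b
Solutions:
 h(b) = -sqrt(C1 + b^2)
 h(b) = sqrt(C1 + b^2)


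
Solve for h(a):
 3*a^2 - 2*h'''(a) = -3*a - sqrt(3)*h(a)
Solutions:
 h(a) = C3*exp(2^(2/3)*3^(1/6)*a/2) - sqrt(3)*a^2 - sqrt(3)*a + (C1*sin(6^(2/3)*a/4) + C2*cos(6^(2/3)*a/4))*exp(-2^(2/3)*3^(1/6)*a/4)


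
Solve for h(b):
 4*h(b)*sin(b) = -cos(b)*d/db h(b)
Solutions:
 h(b) = C1*cos(b)^4


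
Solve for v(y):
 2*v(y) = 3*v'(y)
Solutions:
 v(y) = C1*exp(2*y/3)


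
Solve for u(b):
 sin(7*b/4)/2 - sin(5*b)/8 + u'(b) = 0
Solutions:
 u(b) = C1 + 2*cos(7*b/4)/7 - cos(5*b)/40


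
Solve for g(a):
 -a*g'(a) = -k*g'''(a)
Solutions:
 g(a) = C1 + Integral(C2*airyai(a*(1/k)^(1/3)) + C3*airybi(a*(1/k)^(1/3)), a)


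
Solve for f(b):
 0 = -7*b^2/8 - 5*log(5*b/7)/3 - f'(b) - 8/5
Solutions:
 f(b) = C1 - 7*b^3/24 - 5*b*log(b)/3 - 5*b*log(5)/3 + b/15 + 5*b*log(7)/3


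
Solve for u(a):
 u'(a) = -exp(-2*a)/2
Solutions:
 u(a) = C1 + exp(-2*a)/4


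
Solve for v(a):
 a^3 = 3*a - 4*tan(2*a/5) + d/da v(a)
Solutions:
 v(a) = C1 + a^4/4 - 3*a^2/2 - 10*log(cos(2*a/5))


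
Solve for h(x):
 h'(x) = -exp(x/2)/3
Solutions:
 h(x) = C1 - 2*exp(x/2)/3


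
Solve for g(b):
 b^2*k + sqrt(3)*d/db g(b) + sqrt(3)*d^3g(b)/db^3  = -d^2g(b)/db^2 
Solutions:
 g(b) = C1 - sqrt(3)*b^3*k/9 + b^2*k/3 + 4*sqrt(3)*b*k/9 + (C2*sin(sqrt(33)*b/6) + C3*cos(sqrt(33)*b/6))*exp(-sqrt(3)*b/6)


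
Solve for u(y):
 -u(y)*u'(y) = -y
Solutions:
 u(y) = -sqrt(C1 + y^2)
 u(y) = sqrt(C1 + y^2)


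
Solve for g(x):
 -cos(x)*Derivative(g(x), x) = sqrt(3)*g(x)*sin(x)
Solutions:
 g(x) = C1*cos(x)^(sqrt(3))


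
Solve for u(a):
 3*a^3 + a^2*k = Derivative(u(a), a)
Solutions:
 u(a) = C1 + 3*a^4/4 + a^3*k/3


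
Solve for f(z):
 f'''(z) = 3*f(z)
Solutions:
 f(z) = C3*exp(3^(1/3)*z) + (C1*sin(3^(5/6)*z/2) + C2*cos(3^(5/6)*z/2))*exp(-3^(1/3)*z/2)


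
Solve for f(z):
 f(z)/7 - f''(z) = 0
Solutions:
 f(z) = C1*exp(-sqrt(7)*z/7) + C2*exp(sqrt(7)*z/7)


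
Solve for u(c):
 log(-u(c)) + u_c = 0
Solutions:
 -li(-u(c)) = C1 - c


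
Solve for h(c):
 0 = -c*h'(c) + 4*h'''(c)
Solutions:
 h(c) = C1 + Integral(C2*airyai(2^(1/3)*c/2) + C3*airybi(2^(1/3)*c/2), c)


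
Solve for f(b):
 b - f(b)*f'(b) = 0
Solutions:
 f(b) = -sqrt(C1 + b^2)
 f(b) = sqrt(C1 + b^2)


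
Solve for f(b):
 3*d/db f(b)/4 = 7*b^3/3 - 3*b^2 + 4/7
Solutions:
 f(b) = C1 + 7*b^4/9 - 4*b^3/3 + 16*b/21


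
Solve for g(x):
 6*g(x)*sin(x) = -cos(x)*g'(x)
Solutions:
 g(x) = C1*cos(x)^6


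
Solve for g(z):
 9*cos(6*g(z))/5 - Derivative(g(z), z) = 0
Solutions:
 -9*z/5 - log(sin(6*g(z)) - 1)/12 + log(sin(6*g(z)) + 1)/12 = C1


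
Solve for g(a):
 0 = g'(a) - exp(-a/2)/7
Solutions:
 g(a) = C1 - 2*exp(-a/2)/7


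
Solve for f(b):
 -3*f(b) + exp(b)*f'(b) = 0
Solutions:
 f(b) = C1*exp(-3*exp(-b))


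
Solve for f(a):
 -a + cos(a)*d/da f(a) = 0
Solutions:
 f(a) = C1 + Integral(a/cos(a), a)


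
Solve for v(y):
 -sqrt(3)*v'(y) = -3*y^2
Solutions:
 v(y) = C1 + sqrt(3)*y^3/3


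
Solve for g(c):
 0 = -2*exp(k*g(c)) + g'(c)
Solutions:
 g(c) = Piecewise((log(-1/(C1*k + 2*c*k))/k, Ne(k, 0)), (nan, True))
 g(c) = Piecewise((C1 + 2*c, Eq(k, 0)), (nan, True))


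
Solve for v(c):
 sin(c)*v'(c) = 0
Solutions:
 v(c) = C1


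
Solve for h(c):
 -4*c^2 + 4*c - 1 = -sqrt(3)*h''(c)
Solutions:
 h(c) = C1 + C2*c + sqrt(3)*c^4/9 - 2*sqrt(3)*c^3/9 + sqrt(3)*c^2/6


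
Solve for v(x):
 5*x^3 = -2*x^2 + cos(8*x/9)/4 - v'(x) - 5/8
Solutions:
 v(x) = C1 - 5*x^4/4 - 2*x^3/3 - 5*x/8 + 9*sin(8*x/9)/32


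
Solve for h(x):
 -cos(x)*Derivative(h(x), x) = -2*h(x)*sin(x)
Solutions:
 h(x) = C1/cos(x)^2


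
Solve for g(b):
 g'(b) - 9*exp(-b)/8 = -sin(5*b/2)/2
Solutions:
 g(b) = C1 + cos(5*b/2)/5 - 9*exp(-b)/8


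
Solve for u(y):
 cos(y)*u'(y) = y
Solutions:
 u(y) = C1 + Integral(y/cos(y), y)


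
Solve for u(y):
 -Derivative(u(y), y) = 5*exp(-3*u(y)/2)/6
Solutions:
 u(y) = 2*log(C1 - 5*y/4)/3
 u(y) = 2*log(2^(1/3)*(-1 - sqrt(3)*I)*(C1 - 5*y)^(1/3)/4)
 u(y) = 2*log(2^(1/3)*(-1 + sqrt(3)*I)*(C1 - 5*y)^(1/3)/4)


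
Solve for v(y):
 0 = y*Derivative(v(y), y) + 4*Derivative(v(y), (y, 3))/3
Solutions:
 v(y) = C1 + Integral(C2*airyai(-6^(1/3)*y/2) + C3*airybi(-6^(1/3)*y/2), y)


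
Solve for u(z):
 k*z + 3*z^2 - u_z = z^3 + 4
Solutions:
 u(z) = C1 + k*z^2/2 - z^4/4 + z^3 - 4*z


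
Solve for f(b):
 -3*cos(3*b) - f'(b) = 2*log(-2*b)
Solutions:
 f(b) = C1 - 2*b*log(-b) - 2*b*log(2) + 2*b - sin(3*b)


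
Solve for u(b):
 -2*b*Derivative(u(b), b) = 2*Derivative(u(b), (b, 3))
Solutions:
 u(b) = C1 + Integral(C2*airyai(-b) + C3*airybi(-b), b)


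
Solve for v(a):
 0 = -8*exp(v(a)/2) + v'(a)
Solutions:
 v(a) = 2*log(-1/(C1 + 8*a)) + 2*log(2)


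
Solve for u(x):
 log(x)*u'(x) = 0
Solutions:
 u(x) = C1


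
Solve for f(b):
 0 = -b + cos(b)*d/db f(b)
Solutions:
 f(b) = C1 + Integral(b/cos(b), b)


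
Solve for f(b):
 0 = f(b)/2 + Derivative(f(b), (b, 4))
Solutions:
 f(b) = (C1*sin(2^(1/4)*b/2) + C2*cos(2^(1/4)*b/2))*exp(-2^(1/4)*b/2) + (C3*sin(2^(1/4)*b/2) + C4*cos(2^(1/4)*b/2))*exp(2^(1/4)*b/2)


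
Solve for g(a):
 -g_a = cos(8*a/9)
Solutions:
 g(a) = C1 - 9*sin(8*a/9)/8


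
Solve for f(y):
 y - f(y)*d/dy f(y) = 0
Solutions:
 f(y) = -sqrt(C1 + y^2)
 f(y) = sqrt(C1 + y^2)


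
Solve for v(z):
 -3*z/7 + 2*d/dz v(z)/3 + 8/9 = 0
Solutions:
 v(z) = C1 + 9*z^2/28 - 4*z/3


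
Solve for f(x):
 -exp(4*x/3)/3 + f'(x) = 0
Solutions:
 f(x) = C1 + exp(4*x/3)/4


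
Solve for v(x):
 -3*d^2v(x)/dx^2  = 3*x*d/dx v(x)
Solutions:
 v(x) = C1 + C2*erf(sqrt(2)*x/2)


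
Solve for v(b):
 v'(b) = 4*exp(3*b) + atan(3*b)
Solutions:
 v(b) = C1 + b*atan(3*b) + 4*exp(3*b)/3 - log(9*b^2 + 1)/6


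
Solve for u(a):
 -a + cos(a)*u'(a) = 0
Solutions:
 u(a) = C1 + Integral(a/cos(a), a)


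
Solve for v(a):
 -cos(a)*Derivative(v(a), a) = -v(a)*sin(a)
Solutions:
 v(a) = C1/cos(a)


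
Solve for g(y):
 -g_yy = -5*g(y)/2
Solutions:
 g(y) = C1*exp(-sqrt(10)*y/2) + C2*exp(sqrt(10)*y/2)


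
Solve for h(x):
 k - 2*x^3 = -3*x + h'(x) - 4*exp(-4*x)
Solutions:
 h(x) = C1 + k*x - x^4/2 + 3*x^2/2 - exp(-4*x)


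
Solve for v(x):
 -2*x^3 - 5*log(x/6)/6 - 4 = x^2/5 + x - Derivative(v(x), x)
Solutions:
 v(x) = C1 + x^4/2 + x^3/15 + x^2/2 + 5*x*log(x)/6 - 5*x*log(6)/6 + 19*x/6


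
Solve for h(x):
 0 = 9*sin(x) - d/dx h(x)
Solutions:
 h(x) = C1 - 9*cos(x)


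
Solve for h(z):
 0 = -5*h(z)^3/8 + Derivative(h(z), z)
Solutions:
 h(z) = -2*sqrt(-1/(C1 + 5*z))
 h(z) = 2*sqrt(-1/(C1 + 5*z))


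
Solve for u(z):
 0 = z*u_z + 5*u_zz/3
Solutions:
 u(z) = C1 + C2*erf(sqrt(30)*z/10)


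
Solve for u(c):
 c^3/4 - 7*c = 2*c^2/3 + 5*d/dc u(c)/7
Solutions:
 u(c) = C1 + 7*c^4/80 - 14*c^3/45 - 49*c^2/10


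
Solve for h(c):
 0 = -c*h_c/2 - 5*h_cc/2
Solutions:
 h(c) = C1 + C2*erf(sqrt(10)*c/10)


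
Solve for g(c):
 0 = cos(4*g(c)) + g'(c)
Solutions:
 g(c) = -asin((C1 + exp(8*c))/(C1 - exp(8*c)))/4 + pi/4
 g(c) = asin((C1 + exp(8*c))/(C1 - exp(8*c)))/4


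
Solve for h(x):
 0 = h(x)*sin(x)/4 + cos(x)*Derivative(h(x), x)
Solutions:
 h(x) = C1*cos(x)^(1/4)


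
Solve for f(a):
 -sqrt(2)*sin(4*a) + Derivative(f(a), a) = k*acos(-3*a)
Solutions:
 f(a) = C1 + k*(a*acos(-3*a) + sqrt(1 - 9*a^2)/3) - sqrt(2)*cos(4*a)/4


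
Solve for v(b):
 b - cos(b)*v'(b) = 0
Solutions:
 v(b) = C1 + Integral(b/cos(b), b)


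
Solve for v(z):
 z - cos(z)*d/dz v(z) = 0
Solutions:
 v(z) = C1 + Integral(z/cos(z), z)


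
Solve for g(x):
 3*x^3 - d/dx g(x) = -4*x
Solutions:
 g(x) = C1 + 3*x^4/4 + 2*x^2


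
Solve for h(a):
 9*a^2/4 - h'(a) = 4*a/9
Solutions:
 h(a) = C1 + 3*a^3/4 - 2*a^2/9


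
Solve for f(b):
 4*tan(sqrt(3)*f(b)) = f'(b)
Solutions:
 f(b) = sqrt(3)*(pi - asin(C1*exp(4*sqrt(3)*b)))/3
 f(b) = sqrt(3)*asin(C1*exp(4*sqrt(3)*b))/3


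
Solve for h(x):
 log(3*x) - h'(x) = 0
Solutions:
 h(x) = C1 + x*log(x) - x + x*log(3)


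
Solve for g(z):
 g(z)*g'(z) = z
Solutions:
 g(z) = -sqrt(C1 + z^2)
 g(z) = sqrt(C1 + z^2)


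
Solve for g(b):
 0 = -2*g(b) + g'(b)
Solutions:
 g(b) = C1*exp(2*b)


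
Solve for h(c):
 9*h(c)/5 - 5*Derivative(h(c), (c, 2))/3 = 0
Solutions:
 h(c) = C1*exp(-3*sqrt(3)*c/5) + C2*exp(3*sqrt(3)*c/5)


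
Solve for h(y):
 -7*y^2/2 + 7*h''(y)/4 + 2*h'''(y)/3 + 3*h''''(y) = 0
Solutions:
 h(y) = C1 + C2*y + y^4/6 - 16*y^3/63 - 1384*y^2/441 + (C3*sin(sqrt(185)*y/18) + C4*cos(sqrt(185)*y/18))*exp(-y/9)


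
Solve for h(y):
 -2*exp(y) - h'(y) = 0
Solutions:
 h(y) = C1 - 2*exp(y)


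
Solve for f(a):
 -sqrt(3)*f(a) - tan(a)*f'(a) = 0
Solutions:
 f(a) = C1/sin(a)^(sqrt(3))


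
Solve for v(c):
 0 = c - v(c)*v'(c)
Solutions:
 v(c) = -sqrt(C1 + c^2)
 v(c) = sqrt(C1 + c^2)


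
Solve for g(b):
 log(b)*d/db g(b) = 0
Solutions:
 g(b) = C1


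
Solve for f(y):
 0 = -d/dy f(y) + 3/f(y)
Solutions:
 f(y) = -sqrt(C1 + 6*y)
 f(y) = sqrt(C1 + 6*y)


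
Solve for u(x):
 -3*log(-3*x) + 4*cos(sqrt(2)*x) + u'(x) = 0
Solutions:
 u(x) = C1 + 3*x*log(-x) - 3*x + 3*x*log(3) - 2*sqrt(2)*sin(sqrt(2)*x)


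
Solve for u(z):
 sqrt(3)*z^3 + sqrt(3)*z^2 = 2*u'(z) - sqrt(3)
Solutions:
 u(z) = C1 + sqrt(3)*z^4/8 + sqrt(3)*z^3/6 + sqrt(3)*z/2


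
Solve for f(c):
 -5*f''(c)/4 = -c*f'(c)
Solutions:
 f(c) = C1 + C2*erfi(sqrt(10)*c/5)


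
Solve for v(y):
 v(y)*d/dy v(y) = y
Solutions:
 v(y) = -sqrt(C1 + y^2)
 v(y) = sqrt(C1 + y^2)


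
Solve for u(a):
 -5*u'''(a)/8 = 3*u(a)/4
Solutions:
 u(a) = C3*exp(-5^(2/3)*6^(1/3)*a/5) + (C1*sin(2^(1/3)*3^(5/6)*5^(2/3)*a/10) + C2*cos(2^(1/3)*3^(5/6)*5^(2/3)*a/10))*exp(5^(2/3)*6^(1/3)*a/10)


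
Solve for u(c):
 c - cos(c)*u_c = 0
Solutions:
 u(c) = C1 + Integral(c/cos(c), c)


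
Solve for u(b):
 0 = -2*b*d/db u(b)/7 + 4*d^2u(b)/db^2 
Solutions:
 u(b) = C1 + C2*erfi(sqrt(7)*b/14)


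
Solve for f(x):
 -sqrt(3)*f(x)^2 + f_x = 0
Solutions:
 f(x) = -1/(C1 + sqrt(3)*x)


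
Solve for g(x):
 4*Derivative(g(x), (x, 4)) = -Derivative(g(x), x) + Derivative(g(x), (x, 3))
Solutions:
 g(x) = C1 + C2*exp(x*((12*sqrt(321) + 215)^(-1/3) + 2 + (12*sqrt(321) + 215)^(1/3))/24)*sin(sqrt(3)*x*(-(12*sqrt(321) + 215)^(1/3) + (12*sqrt(321) + 215)^(-1/3))/24) + C3*exp(x*((12*sqrt(321) + 215)^(-1/3) + 2 + (12*sqrt(321) + 215)^(1/3))/24)*cos(sqrt(3)*x*(-(12*sqrt(321) + 215)^(1/3) + (12*sqrt(321) + 215)^(-1/3))/24) + C4*exp(x*(-(12*sqrt(321) + 215)^(1/3) - 1/(12*sqrt(321) + 215)^(1/3) + 1)/12)


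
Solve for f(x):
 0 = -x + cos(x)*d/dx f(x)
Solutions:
 f(x) = C1 + Integral(x/cos(x), x)


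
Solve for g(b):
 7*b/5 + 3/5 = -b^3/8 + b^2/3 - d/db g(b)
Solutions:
 g(b) = C1 - b^4/32 + b^3/9 - 7*b^2/10 - 3*b/5


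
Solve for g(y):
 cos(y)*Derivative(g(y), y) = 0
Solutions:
 g(y) = C1


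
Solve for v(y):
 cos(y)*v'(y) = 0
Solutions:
 v(y) = C1


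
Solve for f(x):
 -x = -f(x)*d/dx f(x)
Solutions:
 f(x) = -sqrt(C1 + x^2)
 f(x) = sqrt(C1 + x^2)


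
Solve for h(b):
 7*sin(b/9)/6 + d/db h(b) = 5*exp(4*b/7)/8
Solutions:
 h(b) = C1 + 35*exp(4*b/7)/32 + 21*cos(b/9)/2


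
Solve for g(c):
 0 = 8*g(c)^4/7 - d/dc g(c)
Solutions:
 g(c) = 7^(1/3)*(-1/(C1 + 24*c))^(1/3)
 g(c) = 7^(1/3)*(-1/(C1 + 8*c))^(1/3)*(-3^(2/3) - 3*3^(1/6)*I)/6
 g(c) = 7^(1/3)*(-1/(C1 + 8*c))^(1/3)*(-3^(2/3) + 3*3^(1/6)*I)/6


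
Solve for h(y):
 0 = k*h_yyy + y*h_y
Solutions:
 h(y) = C1 + Integral(C2*airyai(y*(-1/k)^(1/3)) + C3*airybi(y*(-1/k)^(1/3)), y)


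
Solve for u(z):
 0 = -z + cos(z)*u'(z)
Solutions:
 u(z) = C1 + Integral(z/cos(z), z)


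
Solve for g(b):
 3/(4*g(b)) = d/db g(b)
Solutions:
 g(b) = -sqrt(C1 + 6*b)/2
 g(b) = sqrt(C1 + 6*b)/2


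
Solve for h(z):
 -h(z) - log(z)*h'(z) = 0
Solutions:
 h(z) = C1*exp(-li(z))


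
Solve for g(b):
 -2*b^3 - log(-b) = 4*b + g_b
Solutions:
 g(b) = C1 - b^4/2 - 2*b^2 - b*log(-b) + b


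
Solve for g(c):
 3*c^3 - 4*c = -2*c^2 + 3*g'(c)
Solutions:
 g(c) = C1 + c^4/4 + 2*c^3/9 - 2*c^2/3


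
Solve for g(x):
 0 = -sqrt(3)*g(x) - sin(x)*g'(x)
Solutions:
 g(x) = C1*(cos(x) + 1)^(sqrt(3)/2)/(cos(x) - 1)^(sqrt(3)/2)


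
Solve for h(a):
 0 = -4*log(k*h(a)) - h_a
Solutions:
 li(k*h(a))/k = C1 - 4*a


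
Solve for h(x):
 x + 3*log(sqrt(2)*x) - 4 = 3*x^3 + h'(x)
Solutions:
 h(x) = C1 - 3*x^4/4 + x^2/2 + 3*x*log(x) - 7*x + 3*x*log(2)/2


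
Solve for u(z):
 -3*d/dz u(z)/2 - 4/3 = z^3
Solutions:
 u(z) = C1 - z^4/6 - 8*z/9


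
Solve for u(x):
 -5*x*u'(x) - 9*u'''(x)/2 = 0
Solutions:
 u(x) = C1 + Integral(C2*airyai(-30^(1/3)*x/3) + C3*airybi(-30^(1/3)*x/3), x)


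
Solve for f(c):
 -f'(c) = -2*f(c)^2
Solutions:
 f(c) = -1/(C1 + 2*c)


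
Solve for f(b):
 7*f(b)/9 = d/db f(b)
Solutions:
 f(b) = C1*exp(7*b/9)


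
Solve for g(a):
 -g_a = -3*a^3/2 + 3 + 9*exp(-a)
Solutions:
 g(a) = C1 + 3*a^4/8 - 3*a + 9*exp(-a)


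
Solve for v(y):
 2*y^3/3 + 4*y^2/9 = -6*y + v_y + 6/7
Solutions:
 v(y) = C1 + y^4/6 + 4*y^3/27 + 3*y^2 - 6*y/7


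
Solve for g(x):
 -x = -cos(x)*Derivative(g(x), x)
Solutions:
 g(x) = C1 + Integral(x/cos(x), x)


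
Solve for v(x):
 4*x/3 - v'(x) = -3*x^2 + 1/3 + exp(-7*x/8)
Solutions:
 v(x) = C1 + x^3 + 2*x^2/3 - x/3 + 8*exp(-7*x/8)/7


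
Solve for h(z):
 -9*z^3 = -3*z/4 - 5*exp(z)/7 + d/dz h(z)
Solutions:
 h(z) = C1 - 9*z^4/4 + 3*z^2/8 + 5*exp(z)/7


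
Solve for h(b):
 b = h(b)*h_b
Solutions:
 h(b) = -sqrt(C1 + b^2)
 h(b) = sqrt(C1 + b^2)


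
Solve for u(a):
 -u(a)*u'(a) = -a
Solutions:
 u(a) = -sqrt(C1 + a^2)
 u(a) = sqrt(C1 + a^2)


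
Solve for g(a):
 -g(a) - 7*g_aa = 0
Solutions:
 g(a) = C1*sin(sqrt(7)*a/7) + C2*cos(sqrt(7)*a/7)


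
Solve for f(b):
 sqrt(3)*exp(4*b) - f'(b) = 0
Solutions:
 f(b) = C1 + sqrt(3)*exp(4*b)/4


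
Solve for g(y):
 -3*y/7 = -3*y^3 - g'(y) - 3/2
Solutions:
 g(y) = C1 - 3*y^4/4 + 3*y^2/14 - 3*y/2


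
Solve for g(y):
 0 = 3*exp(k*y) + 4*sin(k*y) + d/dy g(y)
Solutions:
 g(y) = C1 - 3*exp(k*y)/k + 4*cos(k*y)/k


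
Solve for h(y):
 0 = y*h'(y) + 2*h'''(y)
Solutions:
 h(y) = C1 + Integral(C2*airyai(-2^(2/3)*y/2) + C3*airybi(-2^(2/3)*y/2), y)


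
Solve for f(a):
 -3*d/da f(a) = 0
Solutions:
 f(a) = C1


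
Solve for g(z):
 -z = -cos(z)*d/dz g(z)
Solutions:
 g(z) = C1 + Integral(z/cos(z), z)


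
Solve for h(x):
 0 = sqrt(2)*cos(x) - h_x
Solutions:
 h(x) = C1 + sqrt(2)*sin(x)


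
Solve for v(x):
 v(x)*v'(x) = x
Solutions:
 v(x) = -sqrt(C1 + x^2)
 v(x) = sqrt(C1 + x^2)


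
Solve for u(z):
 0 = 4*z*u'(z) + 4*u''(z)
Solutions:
 u(z) = C1 + C2*erf(sqrt(2)*z/2)


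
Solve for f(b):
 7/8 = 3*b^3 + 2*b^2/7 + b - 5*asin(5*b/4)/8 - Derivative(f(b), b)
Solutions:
 f(b) = C1 + 3*b^4/4 + 2*b^3/21 + b^2/2 - 5*b*asin(5*b/4)/8 - 7*b/8 - sqrt(16 - 25*b^2)/8


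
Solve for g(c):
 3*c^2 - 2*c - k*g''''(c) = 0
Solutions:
 g(c) = C1 + C2*c + C3*c^2 + C4*c^3 + c^6/(120*k) - c^5/(60*k)


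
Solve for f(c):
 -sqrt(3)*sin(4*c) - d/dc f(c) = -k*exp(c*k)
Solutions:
 f(c) = C1 + exp(c*k) + sqrt(3)*cos(4*c)/4


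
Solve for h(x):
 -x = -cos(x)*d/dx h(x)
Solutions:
 h(x) = C1 + Integral(x/cos(x), x)


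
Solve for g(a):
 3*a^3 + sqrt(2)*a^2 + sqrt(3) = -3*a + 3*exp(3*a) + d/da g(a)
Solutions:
 g(a) = C1 + 3*a^4/4 + sqrt(2)*a^3/3 + 3*a^2/2 + sqrt(3)*a - exp(3*a)


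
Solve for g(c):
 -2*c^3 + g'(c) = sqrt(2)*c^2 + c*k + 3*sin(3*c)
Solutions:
 g(c) = C1 + c^4/2 + sqrt(2)*c^3/3 + c^2*k/2 - cos(3*c)


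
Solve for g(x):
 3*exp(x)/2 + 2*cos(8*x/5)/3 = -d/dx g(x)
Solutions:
 g(x) = C1 - 3*exp(x)/2 - 5*sin(8*x/5)/12


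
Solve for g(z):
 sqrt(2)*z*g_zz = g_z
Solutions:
 g(z) = C1 + C2*z^(sqrt(2)/2 + 1)


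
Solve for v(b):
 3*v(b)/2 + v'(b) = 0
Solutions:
 v(b) = C1*exp(-3*b/2)


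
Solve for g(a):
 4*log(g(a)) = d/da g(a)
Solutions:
 li(g(a)) = C1 + 4*a


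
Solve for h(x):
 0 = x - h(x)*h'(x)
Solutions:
 h(x) = -sqrt(C1 + x^2)
 h(x) = sqrt(C1 + x^2)


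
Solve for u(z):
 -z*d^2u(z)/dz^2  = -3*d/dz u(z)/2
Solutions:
 u(z) = C1 + C2*z^(5/2)


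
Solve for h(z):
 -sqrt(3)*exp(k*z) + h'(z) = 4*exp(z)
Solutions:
 h(z) = C1 + 4*exp(z) + sqrt(3)*exp(k*z)/k


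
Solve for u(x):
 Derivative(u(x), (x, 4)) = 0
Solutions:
 u(x) = C1 + C2*x + C3*x^2 + C4*x^3


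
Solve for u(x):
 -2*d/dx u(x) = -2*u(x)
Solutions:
 u(x) = C1*exp(x)


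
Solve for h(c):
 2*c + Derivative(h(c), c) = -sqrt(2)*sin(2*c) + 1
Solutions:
 h(c) = C1 - c^2 + c + sqrt(2)*cos(2*c)/2


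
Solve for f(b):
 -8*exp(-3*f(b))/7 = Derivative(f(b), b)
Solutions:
 f(b) = log(C1 - 24*b/7)/3
 f(b) = log((-1 - sqrt(3)*I)*(C1 - 24*b/7)^(1/3)/2)
 f(b) = log((-1 + sqrt(3)*I)*(C1 - 24*b/7)^(1/3)/2)


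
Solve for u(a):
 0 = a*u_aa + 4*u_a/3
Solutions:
 u(a) = C1 + C2/a^(1/3)


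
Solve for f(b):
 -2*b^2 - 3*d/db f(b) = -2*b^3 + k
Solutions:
 f(b) = C1 + b^4/6 - 2*b^3/9 - b*k/3


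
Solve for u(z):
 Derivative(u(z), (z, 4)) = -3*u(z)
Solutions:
 u(z) = (C1*sin(sqrt(2)*3^(1/4)*z/2) + C2*cos(sqrt(2)*3^(1/4)*z/2))*exp(-sqrt(2)*3^(1/4)*z/2) + (C3*sin(sqrt(2)*3^(1/4)*z/2) + C4*cos(sqrt(2)*3^(1/4)*z/2))*exp(sqrt(2)*3^(1/4)*z/2)


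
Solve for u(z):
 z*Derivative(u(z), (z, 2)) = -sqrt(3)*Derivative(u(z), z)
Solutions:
 u(z) = C1 + C2*z^(1 - sqrt(3))


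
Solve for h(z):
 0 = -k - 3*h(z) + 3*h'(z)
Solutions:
 h(z) = C1*exp(z) - k/3


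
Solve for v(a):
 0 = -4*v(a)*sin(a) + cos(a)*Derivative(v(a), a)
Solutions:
 v(a) = C1/cos(a)^4


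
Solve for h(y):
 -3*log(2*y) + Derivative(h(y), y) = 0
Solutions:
 h(y) = C1 + 3*y*log(y) - 3*y + y*log(8)


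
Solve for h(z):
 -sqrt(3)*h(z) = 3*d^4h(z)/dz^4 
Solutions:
 h(z) = (C1*sin(sqrt(2)*3^(7/8)*z/6) + C2*cos(sqrt(2)*3^(7/8)*z/6))*exp(-sqrt(2)*3^(7/8)*z/6) + (C3*sin(sqrt(2)*3^(7/8)*z/6) + C4*cos(sqrt(2)*3^(7/8)*z/6))*exp(sqrt(2)*3^(7/8)*z/6)


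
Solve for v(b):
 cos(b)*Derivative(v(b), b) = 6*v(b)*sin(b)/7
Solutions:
 v(b) = C1/cos(b)^(6/7)


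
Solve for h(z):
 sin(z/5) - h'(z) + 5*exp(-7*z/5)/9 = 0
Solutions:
 h(z) = C1 - 5*cos(z/5) - 25*exp(-7*z/5)/63


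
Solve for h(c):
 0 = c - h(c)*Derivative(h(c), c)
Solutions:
 h(c) = -sqrt(C1 + c^2)
 h(c) = sqrt(C1 + c^2)


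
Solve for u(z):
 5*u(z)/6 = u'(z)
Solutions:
 u(z) = C1*exp(5*z/6)


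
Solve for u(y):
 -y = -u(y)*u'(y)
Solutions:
 u(y) = -sqrt(C1 + y^2)
 u(y) = sqrt(C1 + y^2)


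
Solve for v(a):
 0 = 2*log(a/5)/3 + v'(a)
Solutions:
 v(a) = C1 - 2*a*log(a)/3 + 2*a/3 + 2*a*log(5)/3


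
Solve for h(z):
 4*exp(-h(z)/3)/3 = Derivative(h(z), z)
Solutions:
 h(z) = 3*log(C1 + 4*z/9)


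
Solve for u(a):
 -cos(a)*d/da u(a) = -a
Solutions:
 u(a) = C1 + Integral(a/cos(a), a)


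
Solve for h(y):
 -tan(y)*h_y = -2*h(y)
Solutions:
 h(y) = C1*sin(y)^2


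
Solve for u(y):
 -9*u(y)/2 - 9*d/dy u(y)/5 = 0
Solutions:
 u(y) = C1*exp(-5*y/2)


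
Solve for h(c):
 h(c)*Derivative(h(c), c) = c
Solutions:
 h(c) = -sqrt(C1 + c^2)
 h(c) = sqrt(C1 + c^2)


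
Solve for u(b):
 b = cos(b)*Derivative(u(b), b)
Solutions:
 u(b) = C1 + Integral(b/cos(b), b)


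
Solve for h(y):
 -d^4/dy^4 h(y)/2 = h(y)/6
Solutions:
 h(y) = (C1*sin(sqrt(2)*3^(3/4)*y/6) + C2*cos(sqrt(2)*3^(3/4)*y/6))*exp(-sqrt(2)*3^(3/4)*y/6) + (C3*sin(sqrt(2)*3^(3/4)*y/6) + C4*cos(sqrt(2)*3^(3/4)*y/6))*exp(sqrt(2)*3^(3/4)*y/6)


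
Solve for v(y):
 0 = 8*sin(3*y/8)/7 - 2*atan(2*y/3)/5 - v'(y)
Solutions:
 v(y) = C1 - 2*y*atan(2*y/3)/5 + 3*log(4*y^2 + 9)/10 - 64*cos(3*y/8)/21


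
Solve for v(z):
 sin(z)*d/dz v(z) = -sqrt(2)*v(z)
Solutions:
 v(z) = C1*(cos(z) + 1)^(sqrt(2)/2)/(cos(z) - 1)^(sqrt(2)/2)


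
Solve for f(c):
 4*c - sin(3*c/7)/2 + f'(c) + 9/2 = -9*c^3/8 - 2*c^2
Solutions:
 f(c) = C1 - 9*c^4/32 - 2*c^3/3 - 2*c^2 - 9*c/2 - 7*cos(3*c/7)/6


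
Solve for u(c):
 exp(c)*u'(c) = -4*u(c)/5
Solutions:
 u(c) = C1*exp(4*exp(-c)/5)


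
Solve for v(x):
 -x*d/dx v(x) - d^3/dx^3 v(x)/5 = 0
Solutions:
 v(x) = C1 + Integral(C2*airyai(-5^(1/3)*x) + C3*airybi(-5^(1/3)*x), x)


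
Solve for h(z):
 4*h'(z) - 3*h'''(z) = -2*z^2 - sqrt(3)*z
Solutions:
 h(z) = C1 + C2*exp(-2*sqrt(3)*z/3) + C3*exp(2*sqrt(3)*z/3) - z^3/6 - sqrt(3)*z^2/8 - 3*z/4


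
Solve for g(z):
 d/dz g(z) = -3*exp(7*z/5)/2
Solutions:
 g(z) = C1 - 15*exp(7*z/5)/14


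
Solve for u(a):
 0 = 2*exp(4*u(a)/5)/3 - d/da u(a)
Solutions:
 u(a) = 5*log(-(-1/(C1 + 8*a))^(1/4)) + 5*log(15)/4
 u(a) = 5*log(-1/(C1 + 8*a))/4 + 5*log(15)/4
 u(a) = 5*log(-I*(-1/(C1 + 8*a))^(1/4)) + 5*log(15)/4
 u(a) = 5*log(I*(-1/(C1 + 8*a))^(1/4)) + 5*log(15)/4


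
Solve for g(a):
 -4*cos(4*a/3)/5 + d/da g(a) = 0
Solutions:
 g(a) = C1 + 3*sin(4*a/3)/5


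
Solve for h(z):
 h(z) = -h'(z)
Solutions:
 h(z) = C1*exp(-z)


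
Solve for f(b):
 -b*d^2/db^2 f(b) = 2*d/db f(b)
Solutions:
 f(b) = C1 + C2/b


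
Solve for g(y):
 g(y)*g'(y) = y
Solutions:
 g(y) = -sqrt(C1 + y^2)
 g(y) = sqrt(C1 + y^2)


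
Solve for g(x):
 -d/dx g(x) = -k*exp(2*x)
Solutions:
 g(x) = C1 + k*exp(2*x)/2


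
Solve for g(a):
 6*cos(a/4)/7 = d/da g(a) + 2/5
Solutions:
 g(a) = C1 - 2*a/5 + 24*sin(a/4)/7


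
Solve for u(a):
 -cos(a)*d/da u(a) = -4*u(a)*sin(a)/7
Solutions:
 u(a) = C1/cos(a)^(4/7)


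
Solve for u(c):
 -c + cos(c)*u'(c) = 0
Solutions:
 u(c) = C1 + Integral(c/cos(c), c)


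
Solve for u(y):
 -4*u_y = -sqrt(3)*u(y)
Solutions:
 u(y) = C1*exp(sqrt(3)*y/4)


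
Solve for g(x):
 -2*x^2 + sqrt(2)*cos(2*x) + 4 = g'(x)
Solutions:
 g(x) = C1 - 2*x^3/3 + 4*x + sqrt(2)*sin(2*x)/2


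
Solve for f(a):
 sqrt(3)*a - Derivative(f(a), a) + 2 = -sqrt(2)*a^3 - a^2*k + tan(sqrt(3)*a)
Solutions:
 f(a) = C1 + sqrt(2)*a^4/4 + a^3*k/3 + sqrt(3)*a^2/2 + 2*a + sqrt(3)*log(cos(sqrt(3)*a))/3


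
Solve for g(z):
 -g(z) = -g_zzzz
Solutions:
 g(z) = C1*exp(-z) + C2*exp(z) + C3*sin(z) + C4*cos(z)


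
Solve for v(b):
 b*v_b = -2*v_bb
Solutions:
 v(b) = C1 + C2*erf(b/2)


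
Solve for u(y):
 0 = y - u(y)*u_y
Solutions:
 u(y) = -sqrt(C1 + y^2)
 u(y) = sqrt(C1 + y^2)


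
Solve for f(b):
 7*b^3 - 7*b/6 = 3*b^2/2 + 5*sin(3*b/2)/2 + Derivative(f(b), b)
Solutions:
 f(b) = C1 + 7*b^4/4 - b^3/2 - 7*b^2/12 + 5*cos(3*b/2)/3


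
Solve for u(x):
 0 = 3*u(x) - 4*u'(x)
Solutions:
 u(x) = C1*exp(3*x/4)


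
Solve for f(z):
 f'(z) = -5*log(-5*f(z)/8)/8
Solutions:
 8*Integral(1/(log(-_y) - 3*log(2) + log(5)), (_y, f(z)))/5 = C1 - z


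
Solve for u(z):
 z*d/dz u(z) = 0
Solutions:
 u(z) = C1


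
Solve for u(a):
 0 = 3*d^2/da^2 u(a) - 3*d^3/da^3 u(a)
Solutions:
 u(a) = C1 + C2*a + C3*exp(a)


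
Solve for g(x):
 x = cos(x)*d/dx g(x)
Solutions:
 g(x) = C1 + Integral(x/cos(x), x)


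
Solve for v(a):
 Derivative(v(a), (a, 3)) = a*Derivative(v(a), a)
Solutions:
 v(a) = C1 + Integral(C2*airyai(a) + C3*airybi(a), a)


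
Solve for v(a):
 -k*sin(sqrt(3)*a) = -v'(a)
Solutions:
 v(a) = C1 - sqrt(3)*k*cos(sqrt(3)*a)/3


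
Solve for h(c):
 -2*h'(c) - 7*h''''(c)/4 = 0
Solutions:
 h(c) = C1 + C4*exp(-2*7^(2/3)*c/7) + (C2*sin(sqrt(3)*7^(2/3)*c/7) + C3*cos(sqrt(3)*7^(2/3)*c/7))*exp(7^(2/3)*c/7)


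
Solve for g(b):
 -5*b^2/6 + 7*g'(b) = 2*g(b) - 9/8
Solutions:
 g(b) = C1*exp(2*b/7) - 5*b^2/12 - 35*b/12 - 463/48


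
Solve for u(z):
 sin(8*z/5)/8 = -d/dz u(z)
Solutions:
 u(z) = C1 + 5*cos(8*z/5)/64


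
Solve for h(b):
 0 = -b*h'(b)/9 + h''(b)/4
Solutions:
 h(b) = C1 + C2*erfi(sqrt(2)*b/3)


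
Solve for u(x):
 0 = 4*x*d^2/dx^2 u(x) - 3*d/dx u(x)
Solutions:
 u(x) = C1 + C2*x^(7/4)


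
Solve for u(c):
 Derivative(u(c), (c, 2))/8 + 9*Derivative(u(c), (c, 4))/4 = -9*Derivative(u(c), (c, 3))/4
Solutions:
 u(c) = C1 + C2*c + C3*exp(c*(-3 + sqrt(7))/6) + C4*exp(-c*(sqrt(7) + 3)/6)


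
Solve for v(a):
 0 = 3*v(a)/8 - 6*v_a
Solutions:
 v(a) = C1*exp(a/16)


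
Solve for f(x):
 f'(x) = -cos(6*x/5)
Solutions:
 f(x) = C1 - 5*sin(6*x/5)/6


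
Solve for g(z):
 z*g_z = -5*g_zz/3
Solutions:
 g(z) = C1 + C2*erf(sqrt(30)*z/10)


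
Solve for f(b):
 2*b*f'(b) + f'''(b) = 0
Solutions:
 f(b) = C1 + Integral(C2*airyai(-2^(1/3)*b) + C3*airybi(-2^(1/3)*b), b)


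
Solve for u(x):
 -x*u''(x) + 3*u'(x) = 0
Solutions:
 u(x) = C1 + C2*x^4


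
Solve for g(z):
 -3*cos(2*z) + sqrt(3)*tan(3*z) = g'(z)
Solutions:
 g(z) = C1 - sqrt(3)*log(cos(3*z))/3 - 3*sin(2*z)/2


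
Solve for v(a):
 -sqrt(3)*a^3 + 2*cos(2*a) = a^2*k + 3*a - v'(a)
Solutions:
 v(a) = C1 + sqrt(3)*a^4/4 + a^3*k/3 + 3*a^2/2 - sin(2*a)


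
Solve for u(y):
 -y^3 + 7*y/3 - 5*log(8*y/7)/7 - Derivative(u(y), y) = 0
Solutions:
 u(y) = C1 - y^4/4 + 7*y^2/6 - 5*y*log(y)/7 - 15*y*log(2)/7 + 5*y/7 + 5*y*log(7)/7


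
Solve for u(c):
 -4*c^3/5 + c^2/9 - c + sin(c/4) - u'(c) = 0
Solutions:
 u(c) = C1 - c^4/5 + c^3/27 - c^2/2 - 4*cos(c/4)


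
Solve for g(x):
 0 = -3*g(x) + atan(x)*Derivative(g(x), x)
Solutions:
 g(x) = C1*exp(3*Integral(1/atan(x), x))


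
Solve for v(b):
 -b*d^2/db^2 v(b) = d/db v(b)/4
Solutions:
 v(b) = C1 + C2*b^(3/4)


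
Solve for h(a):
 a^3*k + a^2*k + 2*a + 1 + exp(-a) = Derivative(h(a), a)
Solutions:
 h(a) = C1 + a^4*k/4 + a^3*k/3 + a^2 + a - exp(-a)


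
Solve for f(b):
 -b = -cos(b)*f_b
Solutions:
 f(b) = C1 + Integral(b/cos(b), b)


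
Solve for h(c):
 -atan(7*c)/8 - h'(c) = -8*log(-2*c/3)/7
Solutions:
 h(c) = C1 + 8*c*log(-c)/7 - c*atan(7*c)/8 - 8*c*log(3)/7 - 8*c/7 + 8*c*log(2)/7 + log(49*c^2 + 1)/112


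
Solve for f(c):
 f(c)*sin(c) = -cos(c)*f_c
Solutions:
 f(c) = C1*cos(c)


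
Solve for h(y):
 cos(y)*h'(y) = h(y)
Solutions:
 h(y) = C1*sqrt(sin(y) + 1)/sqrt(sin(y) - 1)
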